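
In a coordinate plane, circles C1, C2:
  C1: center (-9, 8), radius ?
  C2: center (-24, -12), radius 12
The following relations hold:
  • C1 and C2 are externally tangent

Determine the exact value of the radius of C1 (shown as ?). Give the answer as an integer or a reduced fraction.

1. [ext C1·C2]  r_C1² + 24r_C1 − 481 = 0  ⇒  r_C1 = 13 (r>0 drops 1)

13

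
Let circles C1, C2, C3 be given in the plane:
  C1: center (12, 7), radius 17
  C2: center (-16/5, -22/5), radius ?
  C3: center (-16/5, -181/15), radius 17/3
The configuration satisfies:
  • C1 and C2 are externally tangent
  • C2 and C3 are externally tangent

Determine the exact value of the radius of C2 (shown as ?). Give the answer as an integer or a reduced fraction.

1. [ext C1·C2]  r_C2² + 34r_C2 − 72 = 0  ⇒  r_C2 = 2 (r>0 drops 1)
2. [ext C2·C3]  r_C2² + (34/3)r_C2 − 80/3 = 0  ⇒  r_C2 = 2 (r>0 drops 1)

2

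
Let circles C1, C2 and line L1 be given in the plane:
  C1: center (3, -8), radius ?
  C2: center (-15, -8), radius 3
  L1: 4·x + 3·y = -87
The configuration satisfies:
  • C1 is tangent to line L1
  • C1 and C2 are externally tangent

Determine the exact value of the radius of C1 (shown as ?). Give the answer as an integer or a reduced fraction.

15

1. [C1‖L1]  r_C1² − 225 = 0  ⇒  r_C1 = 15 (r>0 drops 1)
2. [ext C1·C2]  r_C1² + 6r_C1 − 315 = 0  ⇒  r_C1 = 15 (r>0 drops 1)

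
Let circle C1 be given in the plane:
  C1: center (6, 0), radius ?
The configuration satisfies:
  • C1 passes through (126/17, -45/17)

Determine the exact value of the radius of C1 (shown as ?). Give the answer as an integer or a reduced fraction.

1. [C1∋P]  r_C1² − 9 = 0  ⇒  r_C1 = 3 (r>0 drops 1)

3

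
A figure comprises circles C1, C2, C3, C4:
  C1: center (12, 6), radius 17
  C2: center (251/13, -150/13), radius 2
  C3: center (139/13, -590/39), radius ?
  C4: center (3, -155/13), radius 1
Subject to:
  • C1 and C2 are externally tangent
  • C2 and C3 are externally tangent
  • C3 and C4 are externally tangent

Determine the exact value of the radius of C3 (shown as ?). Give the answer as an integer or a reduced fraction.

1. [ext C2·C3]  r_C3² + 4r_C3 − 748/9 = 0  ⇒  r_C3 = 22/3 (r>0 drops 1)
2. [ext C3·C4]  r_C3² + 2r_C3 − 616/9 = 0  ⇒  r_C3 = 22/3 (r>0 drops 1)

22/3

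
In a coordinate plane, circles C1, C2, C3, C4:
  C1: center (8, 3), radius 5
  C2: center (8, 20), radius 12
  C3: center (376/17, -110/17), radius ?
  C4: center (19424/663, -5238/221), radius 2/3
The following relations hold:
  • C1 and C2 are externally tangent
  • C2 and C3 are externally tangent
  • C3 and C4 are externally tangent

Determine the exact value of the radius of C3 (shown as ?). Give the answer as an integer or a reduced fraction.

1. [ext C2·C3]  r_C3² + 24r_C3 − 756 = 0  ⇒  r_C3 = 18 (r>0 drops 1)
2. [ext C3·C4]  r_C3² + (4/3)r_C3 − 348 = 0  ⇒  r_C3 = 18 (r>0 drops 1)

18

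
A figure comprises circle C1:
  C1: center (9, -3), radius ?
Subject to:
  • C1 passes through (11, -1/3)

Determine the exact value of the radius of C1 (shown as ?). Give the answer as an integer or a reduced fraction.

1. [C1∋P]  r_C1² − 100/9 = 0  ⇒  r_C1 = 10/3 (r>0 drops 1)

10/3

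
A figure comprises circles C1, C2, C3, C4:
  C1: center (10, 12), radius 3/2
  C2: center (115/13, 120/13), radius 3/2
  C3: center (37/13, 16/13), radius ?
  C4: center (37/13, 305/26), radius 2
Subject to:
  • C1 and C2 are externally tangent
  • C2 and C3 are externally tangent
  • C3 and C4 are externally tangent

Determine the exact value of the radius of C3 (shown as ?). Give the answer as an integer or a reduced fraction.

17/2

1. [ext C2·C3]  r_C3² + 3r_C3 − 391/4 = 0  ⇒  r_C3 = 17/2 (r>0 drops 1)
2. [ext C3·C4]  r_C3² + 4r_C3 − 425/4 = 0  ⇒  r_C3 = 17/2 (r>0 drops 1)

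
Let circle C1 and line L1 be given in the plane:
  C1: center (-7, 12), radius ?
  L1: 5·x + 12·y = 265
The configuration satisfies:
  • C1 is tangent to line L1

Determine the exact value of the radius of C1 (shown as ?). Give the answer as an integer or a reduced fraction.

1. [C1‖L1]  r_C1² − 144 = 0  ⇒  r_C1 = 12 (r>0 drops 1)

12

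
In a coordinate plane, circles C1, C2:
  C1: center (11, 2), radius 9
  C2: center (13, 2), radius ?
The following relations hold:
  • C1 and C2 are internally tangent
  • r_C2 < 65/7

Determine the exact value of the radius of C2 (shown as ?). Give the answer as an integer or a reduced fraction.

1. [int C1,C2]  r_C2² − 18r_C2 + 77 = 0  ⇒  r_C2 = 7 or 11
2. given r_C2 < 65/7: keep 7

7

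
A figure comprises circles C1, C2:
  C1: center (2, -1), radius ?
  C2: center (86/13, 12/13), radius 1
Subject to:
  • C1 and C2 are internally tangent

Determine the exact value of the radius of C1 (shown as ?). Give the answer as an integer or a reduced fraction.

6

1. [int C1,C2]  r_C1² − 2r_C1 − 24 = 0  ⇒  r_C1 = 6 (r>0 drops 1)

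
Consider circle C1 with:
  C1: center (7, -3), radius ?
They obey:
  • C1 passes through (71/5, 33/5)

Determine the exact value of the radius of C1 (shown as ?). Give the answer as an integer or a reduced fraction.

12

1. [C1∋P]  r_C1² − 144 = 0  ⇒  r_C1 = 12 (r>0 drops 1)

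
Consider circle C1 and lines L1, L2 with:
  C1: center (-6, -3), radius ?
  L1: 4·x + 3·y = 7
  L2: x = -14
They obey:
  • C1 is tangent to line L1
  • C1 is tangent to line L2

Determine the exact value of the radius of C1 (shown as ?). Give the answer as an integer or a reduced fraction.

1. [C1‖L1]  r_C1² − 64 = 0  ⇒  r_C1 = 8 (r>0 drops 1)
2. [C1‖L2]  r_C1² − 64 = 0  ⇒  r_C1 = 8 (r>0 drops 1)

8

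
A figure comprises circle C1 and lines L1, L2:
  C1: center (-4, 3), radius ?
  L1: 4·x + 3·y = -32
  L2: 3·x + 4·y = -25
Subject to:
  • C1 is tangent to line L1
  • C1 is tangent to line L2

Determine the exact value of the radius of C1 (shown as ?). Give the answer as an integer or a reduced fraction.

5

1. [C1‖L1]  r_C1² − 25 = 0  ⇒  r_C1 = 5 (r>0 drops 1)
2. [C1‖L2]  r_C1² − 25 = 0  ⇒  r_C1 = 5 (r>0 drops 1)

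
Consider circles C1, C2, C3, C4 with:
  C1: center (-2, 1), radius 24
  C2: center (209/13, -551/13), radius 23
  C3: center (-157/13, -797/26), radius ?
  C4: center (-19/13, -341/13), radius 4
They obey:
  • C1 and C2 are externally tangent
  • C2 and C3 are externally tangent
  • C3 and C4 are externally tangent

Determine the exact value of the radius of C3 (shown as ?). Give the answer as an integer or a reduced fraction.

15/2

1. [ext C2·C3]  r_C3² + 46r_C3 − 1605/4 = 0  ⇒  r_C3 = 15/2 (r>0 drops 1)
2. [ext C3·C4]  r_C3² + 8r_C3 − 465/4 = 0  ⇒  r_C3 = 15/2 (r>0 drops 1)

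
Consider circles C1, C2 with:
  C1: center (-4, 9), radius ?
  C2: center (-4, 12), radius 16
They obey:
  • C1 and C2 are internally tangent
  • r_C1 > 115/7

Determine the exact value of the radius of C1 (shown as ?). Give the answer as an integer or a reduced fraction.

1. [int C1,C2]  r_C1² − 32r_C1 + 247 = 0  ⇒  r_C1 = 13 or 19
2. given r_C1 > 115/7: keep 19

19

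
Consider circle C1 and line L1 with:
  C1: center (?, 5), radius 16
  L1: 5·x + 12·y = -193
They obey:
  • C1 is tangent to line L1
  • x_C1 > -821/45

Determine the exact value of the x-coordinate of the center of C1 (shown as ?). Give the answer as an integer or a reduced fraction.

1. [C1‖L1]  x_C1² + (506/5)x_C1 + 4149/5 = 0  ⇒  x_C1 = -461/5 or -9
2. given x_C1 > -821/45: keep -9

-9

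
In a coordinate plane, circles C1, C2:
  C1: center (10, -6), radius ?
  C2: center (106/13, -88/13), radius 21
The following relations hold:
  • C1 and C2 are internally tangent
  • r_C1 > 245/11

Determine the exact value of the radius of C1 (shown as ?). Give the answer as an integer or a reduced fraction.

1. [int C1,C2]  r_C1² − 42r_C1 + 437 = 0  ⇒  r_C1 = 19 or 23
2. given r_C1 > 245/11: keep 23

23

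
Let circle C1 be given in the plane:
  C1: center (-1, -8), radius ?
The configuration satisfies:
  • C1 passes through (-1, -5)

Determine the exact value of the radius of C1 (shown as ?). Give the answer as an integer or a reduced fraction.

3

1. [C1∋P]  r_C1² − 9 = 0  ⇒  r_C1 = 3 (r>0 drops 1)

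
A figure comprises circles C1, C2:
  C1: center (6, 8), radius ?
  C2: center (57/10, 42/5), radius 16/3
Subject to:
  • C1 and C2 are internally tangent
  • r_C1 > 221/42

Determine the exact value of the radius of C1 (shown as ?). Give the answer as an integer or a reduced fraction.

35/6

1. [int C1,C2]  r_C1² − (32/3)r_C1 + 1015/36 = 0  ⇒  r_C1 = 29/6 or 35/6
2. given r_C1 > 221/42: keep 35/6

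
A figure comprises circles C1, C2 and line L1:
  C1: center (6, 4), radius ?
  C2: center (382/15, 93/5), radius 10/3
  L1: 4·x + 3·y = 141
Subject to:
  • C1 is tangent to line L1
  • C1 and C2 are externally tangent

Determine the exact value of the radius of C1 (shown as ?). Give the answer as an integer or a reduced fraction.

21

1. [C1‖L1]  r_C1² − 441 = 0  ⇒  r_C1 = 21 (r>0 drops 1)
2. [ext C1·C2]  r_C1² + (20/3)r_C1 − 581 = 0  ⇒  r_C1 = 21 (r>0 drops 1)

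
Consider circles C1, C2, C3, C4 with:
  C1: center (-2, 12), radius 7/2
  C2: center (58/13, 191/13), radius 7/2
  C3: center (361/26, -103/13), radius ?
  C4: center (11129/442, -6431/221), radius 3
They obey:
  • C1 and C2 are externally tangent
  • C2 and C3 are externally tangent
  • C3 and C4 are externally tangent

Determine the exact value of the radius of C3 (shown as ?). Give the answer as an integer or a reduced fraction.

1. [ext C2·C3]  r_C3² + 7r_C3 − 588 = 0  ⇒  r_C3 = 21 (r>0 drops 1)
2. [ext C3·C4]  r_C3² + 6r_C3 − 567 = 0  ⇒  r_C3 = 21 (r>0 drops 1)

21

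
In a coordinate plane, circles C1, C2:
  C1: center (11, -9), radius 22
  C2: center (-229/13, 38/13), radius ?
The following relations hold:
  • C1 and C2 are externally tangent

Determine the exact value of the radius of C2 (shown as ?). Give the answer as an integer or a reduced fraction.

1. [ext C1·C2]  r_C2² + 44r_C2 − 477 = 0  ⇒  r_C2 = 9 (r>0 drops 1)

9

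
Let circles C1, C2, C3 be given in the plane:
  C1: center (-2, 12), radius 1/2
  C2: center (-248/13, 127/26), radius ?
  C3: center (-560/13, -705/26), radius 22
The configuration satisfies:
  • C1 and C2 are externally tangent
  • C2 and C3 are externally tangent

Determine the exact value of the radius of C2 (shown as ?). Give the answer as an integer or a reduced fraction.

1. [ext C1·C2]  r_C2² + 1r_C2 − 342 = 0  ⇒  r_C2 = 18 (r>0 drops 1)
2. [ext C2·C3]  r_C2² + 44r_C2 − 1116 = 0  ⇒  r_C2 = 18 (r>0 drops 1)

18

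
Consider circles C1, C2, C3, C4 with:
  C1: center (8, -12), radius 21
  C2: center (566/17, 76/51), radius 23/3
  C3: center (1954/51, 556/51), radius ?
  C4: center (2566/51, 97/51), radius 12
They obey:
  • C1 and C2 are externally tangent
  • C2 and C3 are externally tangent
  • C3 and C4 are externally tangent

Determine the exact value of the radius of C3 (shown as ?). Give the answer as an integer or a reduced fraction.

1. [ext C2·C3]  r_C3² + (46/3)r_C3 − 55 = 0  ⇒  r_C3 = 3 (r>0 drops 1)
2. [ext C3·C4]  r_C3² + 24r_C3 − 81 = 0  ⇒  r_C3 = 3 (r>0 drops 1)

3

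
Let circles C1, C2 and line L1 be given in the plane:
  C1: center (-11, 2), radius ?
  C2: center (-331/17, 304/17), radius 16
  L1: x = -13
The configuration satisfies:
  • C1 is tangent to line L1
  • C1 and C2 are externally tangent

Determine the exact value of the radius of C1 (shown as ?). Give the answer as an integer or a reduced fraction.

2

1. [C1‖L1]  r_C1² − 4 = 0  ⇒  r_C1 = 2 (r>0 drops 1)
2. [ext C1·C2]  r_C1² + 32r_C1 − 68 = 0  ⇒  r_C1 = 2 (r>0 drops 1)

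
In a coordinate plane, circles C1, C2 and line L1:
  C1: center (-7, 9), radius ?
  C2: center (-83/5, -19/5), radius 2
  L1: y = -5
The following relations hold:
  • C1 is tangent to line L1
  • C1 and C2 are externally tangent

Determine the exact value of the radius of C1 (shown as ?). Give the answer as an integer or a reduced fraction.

1. [C1‖L1]  r_C1² − 196 = 0  ⇒  r_C1 = 14 (r>0 drops 1)
2. [ext C1·C2]  r_C1² + 4r_C1 − 252 = 0  ⇒  r_C1 = 14 (r>0 drops 1)

14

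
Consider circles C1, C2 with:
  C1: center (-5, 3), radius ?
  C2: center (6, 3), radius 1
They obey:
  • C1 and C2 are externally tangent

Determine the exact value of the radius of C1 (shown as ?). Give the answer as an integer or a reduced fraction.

10

1. [ext C1·C2]  r_C1² + 2r_C1 − 120 = 0  ⇒  r_C1 = 10 (r>0 drops 1)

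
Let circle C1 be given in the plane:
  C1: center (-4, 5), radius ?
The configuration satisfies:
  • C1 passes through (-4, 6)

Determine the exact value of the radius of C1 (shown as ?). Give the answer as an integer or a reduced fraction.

1. [C1∋P]  r_C1² − 1 = 0  ⇒  r_C1 = 1 (r>0 drops 1)

1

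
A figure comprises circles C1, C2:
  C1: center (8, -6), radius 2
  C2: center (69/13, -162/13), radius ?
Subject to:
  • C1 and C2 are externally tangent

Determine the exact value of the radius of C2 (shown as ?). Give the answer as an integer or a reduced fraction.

5

1. [ext C1·C2]  r_C2² + 4r_C2 − 45 = 0  ⇒  r_C2 = 5 (r>0 drops 1)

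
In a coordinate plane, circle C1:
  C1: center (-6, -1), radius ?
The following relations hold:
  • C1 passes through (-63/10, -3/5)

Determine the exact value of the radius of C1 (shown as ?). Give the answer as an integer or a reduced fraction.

1. [C1∋P]  r_C1² − 1/4 = 0  ⇒  r_C1 = 1/2 (r>0 drops 1)

1/2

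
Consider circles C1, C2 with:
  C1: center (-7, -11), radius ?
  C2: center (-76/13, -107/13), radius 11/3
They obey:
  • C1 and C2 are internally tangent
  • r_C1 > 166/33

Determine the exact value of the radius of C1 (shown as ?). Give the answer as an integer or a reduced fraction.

20/3

1. [int C1,C2]  r_C1² − (22/3)r_C1 + 40/9 = 0  ⇒  r_C1 = 2/3 or 20/3
2. given r_C1 > 166/33: keep 20/3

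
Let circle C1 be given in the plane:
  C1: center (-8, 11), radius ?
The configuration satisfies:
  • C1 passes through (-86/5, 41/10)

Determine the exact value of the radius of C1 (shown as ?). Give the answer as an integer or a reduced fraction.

1. [C1∋P]  r_C1² − 529/4 = 0  ⇒  r_C1 = 23/2 (r>0 drops 1)

23/2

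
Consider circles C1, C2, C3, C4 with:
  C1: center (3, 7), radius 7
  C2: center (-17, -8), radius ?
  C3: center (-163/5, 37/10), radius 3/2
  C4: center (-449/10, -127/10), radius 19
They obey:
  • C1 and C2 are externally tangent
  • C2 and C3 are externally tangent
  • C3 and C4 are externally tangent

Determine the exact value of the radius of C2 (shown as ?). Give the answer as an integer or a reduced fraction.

1. [ext C1·C2]  r_C2² + 14r_C2 − 576 = 0  ⇒  r_C2 = 18 (r>0 drops 1)
2. [ext C2·C3]  r_C2² + 3r_C2 − 378 = 0  ⇒  r_C2 = 18 (r>0 drops 1)

18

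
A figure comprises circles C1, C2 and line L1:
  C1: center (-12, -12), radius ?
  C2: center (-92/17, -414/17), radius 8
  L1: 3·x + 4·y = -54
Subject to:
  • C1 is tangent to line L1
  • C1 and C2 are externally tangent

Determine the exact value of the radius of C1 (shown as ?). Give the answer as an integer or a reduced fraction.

1. [C1‖L1]  r_C1² − 36 = 0  ⇒  r_C1 = 6 (r>0 drops 1)
2. [ext C1·C2]  r_C1² + 16r_C1 − 132 = 0  ⇒  r_C1 = 6 (r>0 drops 1)

6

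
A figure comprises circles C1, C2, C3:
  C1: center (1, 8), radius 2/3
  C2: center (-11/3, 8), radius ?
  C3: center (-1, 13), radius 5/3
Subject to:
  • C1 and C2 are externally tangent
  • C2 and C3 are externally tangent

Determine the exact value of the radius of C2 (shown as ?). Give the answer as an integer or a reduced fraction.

4

1. [ext C1·C2]  r_C2² + (4/3)r_C2 − 64/3 = 0  ⇒  r_C2 = 4 (r>0 drops 1)
2. [ext C2·C3]  r_C2² + (10/3)r_C2 − 88/3 = 0  ⇒  r_C2 = 4 (r>0 drops 1)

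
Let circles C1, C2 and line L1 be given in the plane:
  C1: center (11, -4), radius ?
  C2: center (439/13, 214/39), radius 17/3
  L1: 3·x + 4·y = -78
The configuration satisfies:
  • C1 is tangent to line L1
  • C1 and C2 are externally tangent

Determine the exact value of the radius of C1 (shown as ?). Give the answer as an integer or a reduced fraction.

1. [C1‖L1]  r_C1² − 361 = 0  ⇒  r_C1 = 19 (r>0 drops 1)
2. [ext C1·C2]  r_C1² + (34/3)r_C1 − 1729/3 = 0  ⇒  r_C1 = 19 (r>0 drops 1)

19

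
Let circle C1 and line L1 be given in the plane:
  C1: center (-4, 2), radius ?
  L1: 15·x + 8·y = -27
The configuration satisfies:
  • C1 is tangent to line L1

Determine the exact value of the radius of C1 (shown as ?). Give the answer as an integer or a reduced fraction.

1

1. [C1‖L1]  r_C1² − 1 = 0  ⇒  r_C1 = 1 (r>0 drops 1)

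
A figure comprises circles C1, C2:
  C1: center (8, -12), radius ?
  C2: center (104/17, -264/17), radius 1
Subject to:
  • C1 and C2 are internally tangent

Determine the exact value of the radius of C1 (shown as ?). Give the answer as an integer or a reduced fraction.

5

1. [int C1,C2]  r_C1² − 2r_C1 − 15 = 0  ⇒  r_C1 = 5 (r>0 drops 1)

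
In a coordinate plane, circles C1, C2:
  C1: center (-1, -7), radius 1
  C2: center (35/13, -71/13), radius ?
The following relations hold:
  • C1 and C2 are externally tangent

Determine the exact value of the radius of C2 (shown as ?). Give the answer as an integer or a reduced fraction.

1. [ext C1·C2]  r_C2² + 2r_C2 − 15 = 0  ⇒  r_C2 = 3 (r>0 drops 1)

3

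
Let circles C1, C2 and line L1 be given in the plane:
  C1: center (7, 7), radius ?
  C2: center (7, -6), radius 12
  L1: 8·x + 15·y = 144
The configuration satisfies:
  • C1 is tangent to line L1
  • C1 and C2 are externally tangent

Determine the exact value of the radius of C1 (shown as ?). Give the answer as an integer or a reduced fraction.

1

1. [C1‖L1]  r_C1² − 1 = 0  ⇒  r_C1 = 1 (r>0 drops 1)
2. [ext C1·C2]  r_C1² + 24r_C1 − 25 = 0  ⇒  r_C1 = 1 (r>0 drops 1)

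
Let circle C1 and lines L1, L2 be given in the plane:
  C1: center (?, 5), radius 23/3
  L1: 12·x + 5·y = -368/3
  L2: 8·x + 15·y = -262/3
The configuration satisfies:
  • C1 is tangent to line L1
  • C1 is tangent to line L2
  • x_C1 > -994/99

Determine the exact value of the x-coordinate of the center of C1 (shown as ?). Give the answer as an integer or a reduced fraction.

-4

1. [C1‖L1]  x_C1² + (443/18)x_C1 + 742/9 = 0  ⇒  x_C1 = -371/18 or -4
2. [C1‖L2]  x_C1² + (487/12)x_C1 + 439/3 = 0  ⇒  x_C1 = -439/12 or -4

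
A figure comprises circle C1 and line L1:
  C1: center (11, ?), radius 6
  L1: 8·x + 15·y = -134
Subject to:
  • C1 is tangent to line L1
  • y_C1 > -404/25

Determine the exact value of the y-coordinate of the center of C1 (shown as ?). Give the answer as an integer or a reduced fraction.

1. [C1‖L1]  y_C1² + (148/5)y_C1 + 864/5 = 0  ⇒  y_C1 = -108/5 or -8
2. given y_C1 > -404/25: keep -8

-8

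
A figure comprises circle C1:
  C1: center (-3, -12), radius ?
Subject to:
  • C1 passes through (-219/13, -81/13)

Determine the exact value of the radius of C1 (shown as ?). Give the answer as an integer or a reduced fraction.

1. [C1∋P]  r_C1² − 225 = 0  ⇒  r_C1 = 15 (r>0 drops 1)

15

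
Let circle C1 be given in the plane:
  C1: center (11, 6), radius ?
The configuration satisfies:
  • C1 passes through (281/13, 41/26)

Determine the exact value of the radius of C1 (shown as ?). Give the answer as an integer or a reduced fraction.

23/2

1. [C1∋P]  r_C1² − 529/4 = 0  ⇒  r_C1 = 23/2 (r>0 drops 1)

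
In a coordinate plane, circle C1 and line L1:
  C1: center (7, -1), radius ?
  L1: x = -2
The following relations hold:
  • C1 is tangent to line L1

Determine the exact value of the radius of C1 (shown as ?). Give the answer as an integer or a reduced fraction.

1. [C1‖L1]  r_C1² − 81 = 0  ⇒  r_C1 = 9 (r>0 drops 1)

9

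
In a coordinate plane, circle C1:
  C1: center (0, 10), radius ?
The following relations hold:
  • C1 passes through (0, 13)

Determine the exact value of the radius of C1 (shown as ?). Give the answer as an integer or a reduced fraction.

1. [C1∋P]  r_C1² − 9 = 0  ⇒  r_C1 = 3 (r>0 drops 1)

3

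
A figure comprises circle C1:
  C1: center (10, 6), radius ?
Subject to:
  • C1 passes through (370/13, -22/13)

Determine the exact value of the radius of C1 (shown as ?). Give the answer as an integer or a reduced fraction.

20

1. [C1∋P]  r_C1² − 400 = 0  ⇒  r_C1 = 20 (r>0 drops 1)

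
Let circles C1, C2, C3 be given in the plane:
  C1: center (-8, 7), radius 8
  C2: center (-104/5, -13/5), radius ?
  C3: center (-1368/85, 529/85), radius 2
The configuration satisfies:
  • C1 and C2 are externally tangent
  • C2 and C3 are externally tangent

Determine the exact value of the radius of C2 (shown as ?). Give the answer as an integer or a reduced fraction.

1. [ext C1·C2]  r_C2² + 16r_C2 − 192 = 0  ⇒  r_C2 = 8 (r>0 drops 1)
2. [ext C2·C3]  r_C2² + 4r_C2 − 96 = 0  ⇒  r_C2 = 8 (r>0 drops 1)

8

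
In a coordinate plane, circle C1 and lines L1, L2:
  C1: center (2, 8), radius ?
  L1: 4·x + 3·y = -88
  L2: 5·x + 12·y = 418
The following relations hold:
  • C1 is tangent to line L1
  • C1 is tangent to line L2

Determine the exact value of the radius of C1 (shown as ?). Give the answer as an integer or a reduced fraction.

24

1. [C1‖L1]  r_C1² − 576 = 0  ⇒  r_C1 = 24 (r>0 drops 1)
2. [C1‖L2]  r_C1² − 576 = 0  ⇒  r_C1 = 24 (r>0 drops 1)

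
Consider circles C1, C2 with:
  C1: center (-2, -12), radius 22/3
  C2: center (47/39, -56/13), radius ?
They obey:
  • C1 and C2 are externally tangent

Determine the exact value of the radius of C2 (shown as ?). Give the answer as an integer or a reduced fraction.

1

1. [ext C1·C2]  r_C2² + (44/3)r_C2 − 47/3 = 0  ⇒  r_C2 = 1 (r>0 drops 1)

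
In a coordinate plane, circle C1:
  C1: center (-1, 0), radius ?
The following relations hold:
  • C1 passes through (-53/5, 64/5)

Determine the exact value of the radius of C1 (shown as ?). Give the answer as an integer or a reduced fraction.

1. [C1∋P]  r_C1² − 256 = 0  ⇒  r_C1 = 16 (r>0 drops 1)

16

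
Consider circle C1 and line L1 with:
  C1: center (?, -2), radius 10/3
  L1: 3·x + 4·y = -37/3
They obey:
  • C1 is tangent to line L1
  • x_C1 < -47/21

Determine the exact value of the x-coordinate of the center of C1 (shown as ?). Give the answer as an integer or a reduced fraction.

1. [C1‖L1]  x_C1² + (26/9)x_C1 − 259/9 = 0  ⇒  x_C1 = -7 or 37/9
2. given x_C1 < -47/21: keep -7

-7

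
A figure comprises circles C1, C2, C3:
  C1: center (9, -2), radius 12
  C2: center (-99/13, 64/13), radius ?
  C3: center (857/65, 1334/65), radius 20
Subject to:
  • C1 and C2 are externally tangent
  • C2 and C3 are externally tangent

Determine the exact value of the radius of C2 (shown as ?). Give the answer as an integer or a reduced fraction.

1. [ext C1·C2]  r_C2² + 24r_C2 − 180 = 0  ⇒  r_C2 = 6 (r>0 drops 1)
2. [ext C2·C3]  r_C2² + 40r_C2 − 276 = 0  ⇒  r_C2 = 6 (r>0 drops 1)

6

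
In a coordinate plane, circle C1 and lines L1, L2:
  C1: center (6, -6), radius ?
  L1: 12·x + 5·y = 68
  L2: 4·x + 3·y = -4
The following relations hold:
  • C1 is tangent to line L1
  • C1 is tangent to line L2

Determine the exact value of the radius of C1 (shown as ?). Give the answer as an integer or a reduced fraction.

2

1. [C1‖L1]  r_C1² − 4 = 0  ⇒  r_C1 = 2 (r>0 drops 1)
2. [C1‖L2]  r_C1² − 4 = 0  ⇒  r_C1 = 2 (r>0 drops 1)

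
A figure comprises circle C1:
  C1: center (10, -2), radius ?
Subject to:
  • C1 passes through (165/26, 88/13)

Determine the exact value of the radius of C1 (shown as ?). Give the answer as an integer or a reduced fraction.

19/2

1. [C1∋P]  r_C1² − 361/4 = 0  ⇒  r_C1 = 19/2 (r>0 drops 1)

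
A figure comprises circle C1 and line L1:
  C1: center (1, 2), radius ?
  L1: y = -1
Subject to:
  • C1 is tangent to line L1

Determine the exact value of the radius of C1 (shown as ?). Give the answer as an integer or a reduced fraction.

3

1. [C1‖L1]  r_C1² − 9 = 0  ⇒  r_C1 = 3 (r>0 drops 1)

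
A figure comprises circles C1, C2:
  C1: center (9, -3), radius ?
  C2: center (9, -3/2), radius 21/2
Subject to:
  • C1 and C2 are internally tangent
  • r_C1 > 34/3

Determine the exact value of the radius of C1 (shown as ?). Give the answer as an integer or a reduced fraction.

1. [int C1,C2]  r_C1² − 21r_C1 + 108 = 0  ⇒  r_C1 = 9 or 12
2. given r_C1 > 34/3: keep 12

12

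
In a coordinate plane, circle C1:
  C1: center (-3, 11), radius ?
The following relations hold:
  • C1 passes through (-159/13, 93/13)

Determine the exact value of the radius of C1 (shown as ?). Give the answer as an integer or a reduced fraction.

1. [C1∋P]  r_C1² − 100 = 0  ⇒  r_C1 = 10 (r>0 drops 1)

10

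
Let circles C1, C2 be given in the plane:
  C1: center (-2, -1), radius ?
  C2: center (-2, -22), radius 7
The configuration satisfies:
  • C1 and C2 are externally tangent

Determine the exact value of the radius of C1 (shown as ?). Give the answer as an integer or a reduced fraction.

14

1. [ext C1·C2]  r_C1² + 14r_C1 − 392 = 0  ⇒  r_C1 = 14 (r>0 drops 1)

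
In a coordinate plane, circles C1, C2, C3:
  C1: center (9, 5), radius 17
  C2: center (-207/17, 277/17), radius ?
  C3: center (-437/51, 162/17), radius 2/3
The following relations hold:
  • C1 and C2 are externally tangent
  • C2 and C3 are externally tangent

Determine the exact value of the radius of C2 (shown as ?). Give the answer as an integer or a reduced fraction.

1. [ext C1·C2]  r_C2² + 34r_C2 − 287 = 0  ⇒  r_C2 = 7 (r>0 drops 1)
2. [ext C2·C3]  r_C2² + (4/3)r_C2 − 175/3 = 0  ⇒  r_C2 = 7 (r>0 drops 1)

7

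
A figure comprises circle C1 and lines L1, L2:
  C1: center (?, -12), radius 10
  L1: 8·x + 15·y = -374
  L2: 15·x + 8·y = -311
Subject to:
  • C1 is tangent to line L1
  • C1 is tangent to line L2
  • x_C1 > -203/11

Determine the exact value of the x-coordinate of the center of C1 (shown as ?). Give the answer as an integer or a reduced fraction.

1. [C1‖L1]  x_C1² + (97/2)x_C1 + 273/2 = 0  ⇒  x_C1 = -91/2 or -3
2. [C1‖L2]  x_C1² + (86/3)x_C1 + 77 = 0  ⇒  x_C1 = -77/3 or -3

-3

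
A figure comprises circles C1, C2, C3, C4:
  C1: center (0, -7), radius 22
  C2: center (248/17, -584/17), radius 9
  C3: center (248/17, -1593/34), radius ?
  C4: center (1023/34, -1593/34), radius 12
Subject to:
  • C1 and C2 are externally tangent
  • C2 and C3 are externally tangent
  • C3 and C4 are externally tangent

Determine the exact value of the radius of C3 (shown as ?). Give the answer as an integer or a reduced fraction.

1. [ext C2·C3]  r_C3² + 18r_C3 − 301/4 = 0  ⇒  r_C3 = 7/2 (r>0 drops 1)
2. [ext C3·C4]  r_C3² + 24r_C3 − 385/4 = 0  ⇒  r_C3 = 7/2 (r>0 drops 1)

7/2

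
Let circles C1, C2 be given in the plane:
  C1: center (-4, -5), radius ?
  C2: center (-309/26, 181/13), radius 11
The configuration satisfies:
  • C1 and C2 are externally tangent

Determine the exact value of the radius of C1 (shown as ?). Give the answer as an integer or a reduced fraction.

1. [ext C1·C2]  r_C1² + 22r_C1 − 1197/4 = 0  ⇒  r_C1 = 19/2 (r>0 drops 1)

19/2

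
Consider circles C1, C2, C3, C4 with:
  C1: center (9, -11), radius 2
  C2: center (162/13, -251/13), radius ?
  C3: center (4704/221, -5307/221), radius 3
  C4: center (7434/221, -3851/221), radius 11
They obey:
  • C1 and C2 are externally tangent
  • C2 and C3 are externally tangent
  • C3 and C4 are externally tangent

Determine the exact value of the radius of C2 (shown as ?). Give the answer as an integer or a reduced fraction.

1. [ext C1·C2]  r_C2² + 4r_C2 − 77 = 0  ⇒  r_C2 = 7 (r>0 drops 1)
2. [ext C2·C3]  r_C2² + 6r_C2 − 91 = 0  ⇒  r_C2 = 7 (r>0 drops 1)

7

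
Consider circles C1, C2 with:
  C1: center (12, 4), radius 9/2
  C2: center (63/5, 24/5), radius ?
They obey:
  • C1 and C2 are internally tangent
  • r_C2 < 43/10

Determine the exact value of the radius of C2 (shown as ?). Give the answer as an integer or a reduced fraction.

7/2

1. [int C1,C2]  r_C2² − 9r_C2 + 77/4 = 0  ⇒  r_C2 = 7/2 or 11/2
2. given r_C2 < 43/10: keep 7/2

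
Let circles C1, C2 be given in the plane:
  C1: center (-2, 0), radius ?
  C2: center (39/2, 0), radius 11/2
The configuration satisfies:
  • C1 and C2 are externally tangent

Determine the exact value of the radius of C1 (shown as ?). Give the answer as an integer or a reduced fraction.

16

1. [ext C1·C2]  r_C1² + 11r_C1 − 432 = 0  ⇒  r_C1 = 16 (r>0 drops 1)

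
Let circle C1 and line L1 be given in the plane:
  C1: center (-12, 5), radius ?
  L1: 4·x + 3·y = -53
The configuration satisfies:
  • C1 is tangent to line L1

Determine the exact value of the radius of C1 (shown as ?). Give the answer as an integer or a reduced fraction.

4

1. [C1‖L1]  r_C1² − 16 = 0  ⇒  r_C1 = 4 (r>0 drops 1)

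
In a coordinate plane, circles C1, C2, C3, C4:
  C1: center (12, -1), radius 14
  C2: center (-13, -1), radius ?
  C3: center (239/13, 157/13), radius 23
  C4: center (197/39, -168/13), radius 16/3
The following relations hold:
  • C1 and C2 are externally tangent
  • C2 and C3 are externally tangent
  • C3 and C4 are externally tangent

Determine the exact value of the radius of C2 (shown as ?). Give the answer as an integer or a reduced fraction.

1. [ext C1·C2]  r_C2² + 28r_C2 − 429 = 0  ⇒  r_C2 = 11 (r>0 drops 1)
2. [ext C2·C3]  r_C2² + 46r_C2 − 627 = 0  ⇒  r_C2 = 11 (r>0 drops 1)

11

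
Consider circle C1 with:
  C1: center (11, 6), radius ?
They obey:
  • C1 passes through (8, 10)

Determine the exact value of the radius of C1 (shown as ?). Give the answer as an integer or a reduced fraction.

5

1. [C1∋P]  r_C1² − 25 = 0  ⇒  r_C1 = 5 (r>0 drops 1)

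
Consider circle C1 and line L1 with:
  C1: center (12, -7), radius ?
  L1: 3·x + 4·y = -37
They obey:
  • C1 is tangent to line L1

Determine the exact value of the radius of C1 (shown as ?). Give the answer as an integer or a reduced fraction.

1. [C1‖L1]  r_C1² − 81 = 0  ⇒  r_C1 = 9 (r>0 drops 1)

9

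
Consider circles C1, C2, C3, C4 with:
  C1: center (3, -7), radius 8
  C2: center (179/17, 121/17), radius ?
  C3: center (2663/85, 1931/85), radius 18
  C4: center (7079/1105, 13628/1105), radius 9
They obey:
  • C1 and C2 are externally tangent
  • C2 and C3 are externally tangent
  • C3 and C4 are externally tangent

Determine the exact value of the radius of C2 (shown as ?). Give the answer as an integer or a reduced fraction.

8

1. [ext C1·C2]  r_C2² + 16r_C2 − 192 = 0  ⇒  r_C2 = 8 (r>0 drops 1)
2. [ext C2·C3]  r_C2² + 36r_C2 − 352 = 0  ⇒  r_C2 = 8 (r>0 drops 1)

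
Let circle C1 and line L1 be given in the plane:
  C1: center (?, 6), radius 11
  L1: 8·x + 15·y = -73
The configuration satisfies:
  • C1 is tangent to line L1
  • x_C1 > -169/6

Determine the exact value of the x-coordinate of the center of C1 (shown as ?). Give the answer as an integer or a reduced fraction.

3

1. [C1‖L1]  x_C1² + (163/4)x_C1 − 525/4 = 0  ⇒  x_C1 = -175/4 or 3
2. given x_C1 > -169/6: keep 3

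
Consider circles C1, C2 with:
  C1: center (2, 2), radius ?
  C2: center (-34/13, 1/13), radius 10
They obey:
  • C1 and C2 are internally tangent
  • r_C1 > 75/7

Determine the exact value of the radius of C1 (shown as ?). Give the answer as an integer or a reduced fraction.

15

1. [int C1,C2]  r_C1² − 20r_C1 + 75 = 0  ⇒  r_C1 = 5 or 15
2. given r_C1 > 75/7: keep 15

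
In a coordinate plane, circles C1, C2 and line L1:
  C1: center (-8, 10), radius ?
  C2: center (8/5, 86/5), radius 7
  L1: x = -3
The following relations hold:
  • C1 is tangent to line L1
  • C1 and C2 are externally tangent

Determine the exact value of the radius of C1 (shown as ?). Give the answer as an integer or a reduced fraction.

1. [C1‖L1]  r_C1² − 25 = 0  ⇒  r_C1 = 5 (r>0 drops 1)
2. [ext C1·C2]  r_C1² + 14r_C1 − 95 = 0  ⇒  r_C1 = 5 (r>0 drops 1)

5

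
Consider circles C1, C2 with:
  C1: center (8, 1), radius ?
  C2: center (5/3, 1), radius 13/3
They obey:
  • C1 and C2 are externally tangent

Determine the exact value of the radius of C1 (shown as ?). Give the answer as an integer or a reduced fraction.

1. [ext C1·C2]  r_C1² + (26/3)r_C1 − 64/3 = 0  ⇒  r_C1 = 2 (r>0 drops 1)

2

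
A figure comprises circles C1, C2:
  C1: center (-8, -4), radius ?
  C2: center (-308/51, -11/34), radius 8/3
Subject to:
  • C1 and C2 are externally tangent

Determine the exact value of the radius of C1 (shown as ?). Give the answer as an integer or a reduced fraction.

3/2

1. [ext C1·C2]  r_C1² + (16/3)r_C1 − 41/4 = 0  ⇒  r_C1 = 3/2 (r>0 drops 1)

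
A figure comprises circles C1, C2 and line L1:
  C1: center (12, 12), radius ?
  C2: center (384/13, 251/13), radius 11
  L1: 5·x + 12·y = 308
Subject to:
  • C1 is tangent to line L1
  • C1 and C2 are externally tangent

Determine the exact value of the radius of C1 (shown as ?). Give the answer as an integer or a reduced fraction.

8

1. [C1‖L1]  r_C1² − 64 = 0  ⇒  r_C1 = 8 (r>0 drops 1)
2. [ext C1·C2]  r_C1² + 22r_C1 − 240 = 0  ⇒  r_C1 = 8 (r>0 drops 1)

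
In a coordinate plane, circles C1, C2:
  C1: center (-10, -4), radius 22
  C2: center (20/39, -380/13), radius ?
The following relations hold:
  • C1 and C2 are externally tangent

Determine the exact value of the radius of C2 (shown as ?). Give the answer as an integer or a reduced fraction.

1. [ext C1·C2]  r_C2² + 44r_C2 − 2368/9 = 0  ⇒  r_C2 = 16/3 (r>0 drops 1)

16/3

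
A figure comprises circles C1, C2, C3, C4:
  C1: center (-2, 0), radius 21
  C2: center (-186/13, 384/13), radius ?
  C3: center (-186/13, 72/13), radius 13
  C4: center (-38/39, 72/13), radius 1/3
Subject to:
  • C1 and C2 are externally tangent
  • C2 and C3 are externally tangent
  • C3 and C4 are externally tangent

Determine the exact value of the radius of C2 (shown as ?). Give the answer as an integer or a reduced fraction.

11

1. [ext C1·C2]  r_C2² + 42r_C2 − 583 = 0  ⇒  r_C2 = 11 (r>0 drops 1)
2. [ext C2·C3]  r_C2² + 26r_C2 − 407 = 0  ⇒  r_C2 = 11 (r>0 drops 1)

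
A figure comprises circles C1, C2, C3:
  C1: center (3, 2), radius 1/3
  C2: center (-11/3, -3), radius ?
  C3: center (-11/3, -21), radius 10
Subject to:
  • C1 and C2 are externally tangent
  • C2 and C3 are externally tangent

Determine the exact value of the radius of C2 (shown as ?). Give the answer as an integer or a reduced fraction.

1. [ext C1·C2]  r_C2² + (2/3)r_C2 − 208/3 = 0  ⇒  r_C2 = 8 (r>0 drops 1)
2. [ext C2·C3]  r_C2² + 20r_C2 − 224 = 0  ⇒  r_C2 = 8 (r>0 drops 1)

8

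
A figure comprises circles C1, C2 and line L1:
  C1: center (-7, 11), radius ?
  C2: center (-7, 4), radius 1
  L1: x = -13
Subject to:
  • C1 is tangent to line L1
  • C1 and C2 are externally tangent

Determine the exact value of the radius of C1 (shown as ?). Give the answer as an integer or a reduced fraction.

1. [C1‖L1]  r_C1² − 36 = 0  ⇒  r_C1 = 6 (r>0 drops 1)
2. [ext C1·C2]  r_C1² + 2r_C1 − 48 = 0  ⇒  r_C1 = 6 (r>0 drops 1)

6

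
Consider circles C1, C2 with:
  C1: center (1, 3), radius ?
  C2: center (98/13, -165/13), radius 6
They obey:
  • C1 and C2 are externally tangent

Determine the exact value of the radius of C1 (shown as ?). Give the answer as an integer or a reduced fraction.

11

1. [ext C1·C2]  r_C1² + 12r_C1 − 253 = 0  ⇒  r_C1 = 11 (r>0 drops 1)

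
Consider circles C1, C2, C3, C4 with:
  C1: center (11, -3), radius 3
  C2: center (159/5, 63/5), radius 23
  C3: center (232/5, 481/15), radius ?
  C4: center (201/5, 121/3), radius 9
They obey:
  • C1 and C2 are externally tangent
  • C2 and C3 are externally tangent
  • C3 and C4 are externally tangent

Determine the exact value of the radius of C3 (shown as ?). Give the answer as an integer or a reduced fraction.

1. [ext C2·C3]  r_C3² + 46r_C3 − 568/9 = 0  ⇒  r_C3 = 4/3 (r>0 drops 1)
2. [ext C3·C4]  r_C3² + 18r_C3 − 232/9 = 0  ⇒  r_C3 = 4/3 (r>0 drops 1)

4/3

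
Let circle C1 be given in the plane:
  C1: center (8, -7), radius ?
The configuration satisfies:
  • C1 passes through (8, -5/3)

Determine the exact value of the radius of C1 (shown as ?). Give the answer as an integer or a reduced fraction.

16/3

1. [C1∋P]  r_C1² − 256/9 = 0  ⇒  r_C1 = 16/3 (r>0 drops 1)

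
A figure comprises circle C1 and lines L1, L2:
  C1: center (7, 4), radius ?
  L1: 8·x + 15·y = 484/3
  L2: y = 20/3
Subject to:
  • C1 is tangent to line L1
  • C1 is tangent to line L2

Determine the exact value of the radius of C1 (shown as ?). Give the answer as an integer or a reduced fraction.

8/3

1. [C1‖L1]  r_C1² − 64/9 = 0  ⇒  r_C1 = 8/3 (r>0 drops 1)
2. [C1‖L2]  r_C1² − 64/9 = 0  ⇒  r_C1 = 8/3 (r>0 drops 1)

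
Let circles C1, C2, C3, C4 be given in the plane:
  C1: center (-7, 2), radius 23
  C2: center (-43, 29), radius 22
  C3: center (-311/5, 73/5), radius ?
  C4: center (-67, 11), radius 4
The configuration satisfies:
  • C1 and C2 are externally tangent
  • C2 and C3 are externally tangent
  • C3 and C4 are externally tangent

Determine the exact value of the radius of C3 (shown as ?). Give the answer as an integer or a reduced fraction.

1. [ext C2·C3]  r_C3² + 44r_C3 − 92 = 0  ⇒  r_C3 = 2 (r>0 drops 1)
2. [ext C3·C4]  r_C3² + 8r_C3 − 20 = 0  ⇒  r_C3 = 2 (r>0 drops 1)

2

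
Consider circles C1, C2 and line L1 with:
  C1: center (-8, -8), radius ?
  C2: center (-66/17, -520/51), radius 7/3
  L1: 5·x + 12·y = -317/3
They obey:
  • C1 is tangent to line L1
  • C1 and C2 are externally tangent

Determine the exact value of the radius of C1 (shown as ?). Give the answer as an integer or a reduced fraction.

1. [C1‖L1]  r_C1² − 49/9 = 0  ⇒  r_C1 = 7/3 (r>0 drops 1)
2. [ext C1·C2]  r_C1² + (14/3)r_C1 − 49/3 = 0  ⇒  r_C1 = 7/3 (r>0 drops 1)

7/3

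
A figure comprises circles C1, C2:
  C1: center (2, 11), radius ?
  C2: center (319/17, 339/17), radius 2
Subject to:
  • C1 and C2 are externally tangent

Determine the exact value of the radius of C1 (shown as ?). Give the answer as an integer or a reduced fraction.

17

1. [ext C1·C2]  r_C1² + 4r_C1 − 357 = 0  ⇒  r_C1 = 17 (r>0 drops 1)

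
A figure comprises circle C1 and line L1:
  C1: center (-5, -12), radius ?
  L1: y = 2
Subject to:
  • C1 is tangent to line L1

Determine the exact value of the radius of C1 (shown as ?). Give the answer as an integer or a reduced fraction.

1. [C1‖L1]  r_C1² − 196 = 0  ⇒  r_C1 = 14 (r>0 drops 1)

14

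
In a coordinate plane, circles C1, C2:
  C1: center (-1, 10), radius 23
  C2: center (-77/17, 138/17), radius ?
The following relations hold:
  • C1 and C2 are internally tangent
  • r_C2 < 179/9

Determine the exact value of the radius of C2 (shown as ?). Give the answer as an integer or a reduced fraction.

1. [int C1,C2]  r_C2² − 46r_C2 + 513 = 0  ⇒  r_C2 = 19 or 27
2. given r_C2 < 179/9: keep 19

19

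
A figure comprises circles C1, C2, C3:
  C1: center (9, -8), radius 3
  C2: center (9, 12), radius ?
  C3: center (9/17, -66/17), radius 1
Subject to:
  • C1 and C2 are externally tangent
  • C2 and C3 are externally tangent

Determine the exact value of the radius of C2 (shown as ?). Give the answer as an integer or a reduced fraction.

1. [ext C1·C2]  r_C2² + 6r_C2 − 391 = 0  ⇒  r_C2 = 17 (r>0 drops 1)
2. [ext C2·C3]  r_C2² + 2r_C2 − 323 = 0  ⇒  r_C2 = 17 (r>0 drops 1)

17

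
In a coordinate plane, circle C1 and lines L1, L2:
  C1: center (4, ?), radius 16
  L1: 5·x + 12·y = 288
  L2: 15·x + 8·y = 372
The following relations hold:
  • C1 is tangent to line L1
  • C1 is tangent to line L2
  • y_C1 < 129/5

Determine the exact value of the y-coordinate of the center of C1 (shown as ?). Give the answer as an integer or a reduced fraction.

1. [C1‖L1]  y_C1² − (134/3)y_C1 + 595/3 = 0  ⇒  y_C1 = 5 or 119/3
2. [C1‖L2]  y_C1² − 78y_C1 + 365 = 0  ⇒  y_C1 = 5 or 73

5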